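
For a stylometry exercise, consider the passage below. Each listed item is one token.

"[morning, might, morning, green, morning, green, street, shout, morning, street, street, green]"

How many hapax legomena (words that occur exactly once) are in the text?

2

Frequencies: morning:4, green:3, street:3, might:1, shout:1
Hapax (freq=1): might, shout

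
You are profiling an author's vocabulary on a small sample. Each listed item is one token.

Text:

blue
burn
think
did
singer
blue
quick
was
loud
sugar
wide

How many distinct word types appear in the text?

Distinct types: {blue, burn, did, loud, quick, singer, sugar, think, was, wide}
V = 10

10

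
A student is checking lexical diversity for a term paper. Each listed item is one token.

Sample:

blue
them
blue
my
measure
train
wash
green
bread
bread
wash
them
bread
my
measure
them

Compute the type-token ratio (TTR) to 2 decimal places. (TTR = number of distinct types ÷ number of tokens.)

0.50

N = 16 tokens, V = 8 types.
TTR = V / N = 8 / 16 = 0.50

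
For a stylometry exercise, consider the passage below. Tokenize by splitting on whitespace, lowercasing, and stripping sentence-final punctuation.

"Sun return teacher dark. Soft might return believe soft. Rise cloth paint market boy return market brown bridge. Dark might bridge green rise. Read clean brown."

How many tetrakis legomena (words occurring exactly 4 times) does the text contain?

Frequencies: return:3, dark:2, soft:2, might:2, rise:2, market:2, brown:2, bridge:2, sun:1, teacher:1, believe:1, cloth:1, paint:1, boy:1, green:1, read:1, clean:1
Words with frequency 4: (none)

0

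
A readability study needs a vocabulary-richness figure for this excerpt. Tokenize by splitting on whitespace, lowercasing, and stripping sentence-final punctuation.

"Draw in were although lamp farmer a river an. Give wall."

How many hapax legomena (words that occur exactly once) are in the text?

Frequencies: draw:1, in:1, were:1, although:1, lamp:1, farmer:1, a:1, river:1, an:1, give:1, wall:1
Hapax (freq=1): a, although, an, draw, farmer, give, in, lamp, river, wall, were

11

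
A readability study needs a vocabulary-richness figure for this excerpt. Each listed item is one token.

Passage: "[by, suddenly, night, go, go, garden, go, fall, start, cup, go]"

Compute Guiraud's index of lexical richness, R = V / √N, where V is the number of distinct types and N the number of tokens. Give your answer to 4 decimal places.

2.4121

N = 11, V = 8.
√N = 3.316625
R = 8 / 3.316625 = 2.4121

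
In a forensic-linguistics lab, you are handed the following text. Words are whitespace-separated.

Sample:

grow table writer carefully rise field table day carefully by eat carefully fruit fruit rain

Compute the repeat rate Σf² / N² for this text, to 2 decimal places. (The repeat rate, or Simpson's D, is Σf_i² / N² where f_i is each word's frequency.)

Frequencies: carefully:3, table:2, fruit:2, grow:1, writer:1, rise:1, field:1, day:1, by:1, eat:1, rain:1
Σf² = 25; N² = 225
Repeat rate = 25 / 225 = 0.11

0.11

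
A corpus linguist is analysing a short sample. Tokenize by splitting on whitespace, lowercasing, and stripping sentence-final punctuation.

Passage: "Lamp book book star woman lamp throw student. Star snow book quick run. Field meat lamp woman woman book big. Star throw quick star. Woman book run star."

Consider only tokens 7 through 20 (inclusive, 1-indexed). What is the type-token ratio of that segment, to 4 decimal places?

0.8571

Segment tokens 7–20: throw, student, star, snow, book, quick, run, field, meat, lamp, woman, woman, book, big
Segment N = 14, segment V = 12.
TTR = 12 / 14 = 0.8571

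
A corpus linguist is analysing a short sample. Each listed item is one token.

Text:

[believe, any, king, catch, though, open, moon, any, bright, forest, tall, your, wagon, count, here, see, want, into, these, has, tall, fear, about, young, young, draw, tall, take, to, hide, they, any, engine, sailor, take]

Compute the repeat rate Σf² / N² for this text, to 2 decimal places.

Frequencies: any:3, tall:3, young:2, take:2, believe:1, king:1, catch:1, though:1, open:1, moon:1, bright:1, forest:1, your:1, wagon:1, count:1, here:1, see:1, want:1, into:1, these:1, … (9 more, each freq 1)
Σf² = 51; N² = 1225
Repeat rate = 51 / 1225 = 0.04

0.04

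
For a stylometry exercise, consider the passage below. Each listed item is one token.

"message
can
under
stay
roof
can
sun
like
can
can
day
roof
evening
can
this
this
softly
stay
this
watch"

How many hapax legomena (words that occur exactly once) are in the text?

Frequencies: can:5, this:3, stay:2, roof:2, message:1, under:1, sun:1, like:1, day:1, evening:1, softly:1, watch:1
Hapax (freq=1): day, evening, like, message, softly, sun, under, watch

8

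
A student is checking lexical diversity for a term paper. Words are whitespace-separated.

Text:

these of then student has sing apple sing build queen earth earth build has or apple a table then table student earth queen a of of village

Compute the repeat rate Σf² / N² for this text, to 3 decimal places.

Frequencies: of:3, earth:3, then:2, student:2, has:2, sing:2, apple:2, build:2, queen:2, a:2, table:2, these:1, or:1, village:1
Σf² = 57; N² = 729
Repeat rate = 57 / 729 = 0.078

0.078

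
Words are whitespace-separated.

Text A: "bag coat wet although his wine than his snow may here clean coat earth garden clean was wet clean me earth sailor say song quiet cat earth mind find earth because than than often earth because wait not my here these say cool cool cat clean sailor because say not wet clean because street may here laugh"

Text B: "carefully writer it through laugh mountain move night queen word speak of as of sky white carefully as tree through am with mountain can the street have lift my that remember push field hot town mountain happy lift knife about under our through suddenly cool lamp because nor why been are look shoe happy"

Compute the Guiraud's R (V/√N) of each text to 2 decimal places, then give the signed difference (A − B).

A: V=31, N=57, R=4.11
B: V=45, N=54, R=6.12
Difference = 4.11 − 6.12 = -2.01

-2.01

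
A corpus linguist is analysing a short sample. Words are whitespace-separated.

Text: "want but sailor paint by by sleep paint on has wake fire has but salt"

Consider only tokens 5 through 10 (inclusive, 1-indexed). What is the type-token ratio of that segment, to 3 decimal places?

Segment tokens 5–10: by, by, sleep, paint, on, has
Segment N = 6, segment V = 5.
TTR = 5 / 6 = 0.833

0.833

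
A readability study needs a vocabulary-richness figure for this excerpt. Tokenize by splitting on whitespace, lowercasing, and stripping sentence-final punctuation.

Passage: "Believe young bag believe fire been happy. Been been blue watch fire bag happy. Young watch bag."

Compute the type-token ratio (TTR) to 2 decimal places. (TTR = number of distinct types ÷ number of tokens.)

0.47

N = 17 tokens, V = 8 types.
TTR = V / N = 8 / 17 = 0.47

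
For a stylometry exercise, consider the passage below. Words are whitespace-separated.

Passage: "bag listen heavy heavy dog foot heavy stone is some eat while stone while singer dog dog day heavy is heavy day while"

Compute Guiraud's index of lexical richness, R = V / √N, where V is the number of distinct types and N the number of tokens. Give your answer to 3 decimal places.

2.502

N = 23, V = 12.
√N = 4.795832
R = 12 / 4.795832 = 2.502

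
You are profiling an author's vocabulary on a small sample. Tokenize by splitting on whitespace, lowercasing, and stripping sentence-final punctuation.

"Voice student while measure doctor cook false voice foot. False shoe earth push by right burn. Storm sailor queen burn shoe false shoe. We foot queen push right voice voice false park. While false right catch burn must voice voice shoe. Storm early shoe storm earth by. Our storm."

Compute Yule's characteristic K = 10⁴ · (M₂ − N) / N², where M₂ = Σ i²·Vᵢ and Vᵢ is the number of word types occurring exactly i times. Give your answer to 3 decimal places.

Frequencies: voice:6, false:5, shoe:5, storm:4, right:3, burn:3, while:2, foot:2, earth:2, push:2, by:2, queen:2, student:1, measure:1, doctor:1, cook:1, sailor:1, we:1, park:1, catch:1, … (3 more, each freq 1)
N = 49. Frequency spectrum: V_1=11, V_2=6, V_3=2, V_4=1, V_5=2, V_6=1
M₂ = 1²·11 + 2²·6 + 3²·2 + 4²·1 + 5²·2 + 6²·1 = 155
K = 10000 × (155 − 49) / 49² = 441.483

441.483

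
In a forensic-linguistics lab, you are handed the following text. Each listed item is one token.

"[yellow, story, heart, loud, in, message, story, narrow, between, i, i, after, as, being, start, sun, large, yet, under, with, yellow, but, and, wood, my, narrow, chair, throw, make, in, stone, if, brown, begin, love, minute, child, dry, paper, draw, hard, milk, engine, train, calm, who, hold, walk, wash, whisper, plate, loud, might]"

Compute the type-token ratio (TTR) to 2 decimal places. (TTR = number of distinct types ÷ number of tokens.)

0.89

N = 53 tokens, V = 47 types.
TTR = V / N = 47 / 53 = 0.89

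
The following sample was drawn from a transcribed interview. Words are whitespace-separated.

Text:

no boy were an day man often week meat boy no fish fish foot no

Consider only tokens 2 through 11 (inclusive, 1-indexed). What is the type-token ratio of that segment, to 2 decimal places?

0.90

Segment tokens 2–11: boy, were, an, day, man, often, week, meat, boy, no
Segment N = 10, segment V = 9.
TTR = 9 / 10 = 0.90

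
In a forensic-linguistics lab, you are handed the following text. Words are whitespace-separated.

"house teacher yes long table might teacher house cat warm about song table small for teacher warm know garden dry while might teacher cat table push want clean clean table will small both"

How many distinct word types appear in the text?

21

Distinct types: {about, both, cat, clean, dry, for, garden, house, know, long, might, push, small, song, table, teacher, want, warm, while, will, yes}
V = 21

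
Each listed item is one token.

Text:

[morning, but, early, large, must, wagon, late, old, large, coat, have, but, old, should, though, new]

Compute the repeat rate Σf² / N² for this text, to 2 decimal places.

Frequencies: but:2, large:2, old:2, morning:1, early:1, must:1, wagon:1, late:1, coat:1, have:1, should:1, though:1, new:1
Σf² = 22; N² = 256
Repeat rate = 22 / 256 = 0.09

0.09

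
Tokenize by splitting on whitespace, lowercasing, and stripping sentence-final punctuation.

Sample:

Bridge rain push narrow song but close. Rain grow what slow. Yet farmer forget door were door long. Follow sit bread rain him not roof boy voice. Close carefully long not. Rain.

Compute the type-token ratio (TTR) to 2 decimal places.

0.78

N = 32 tokens, V = 25 types.
TTR = V / N = 25 / 32 = 0.78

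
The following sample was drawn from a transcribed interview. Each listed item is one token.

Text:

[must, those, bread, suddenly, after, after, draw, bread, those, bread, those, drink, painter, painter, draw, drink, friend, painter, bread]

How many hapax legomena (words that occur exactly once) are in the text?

Frequencies: bread:4, those:3, painter:3, after:2, draw:2, drink:2, must:1, suddenly:1, friend:1
Hapax (freq=1): friend, must, suddenly

3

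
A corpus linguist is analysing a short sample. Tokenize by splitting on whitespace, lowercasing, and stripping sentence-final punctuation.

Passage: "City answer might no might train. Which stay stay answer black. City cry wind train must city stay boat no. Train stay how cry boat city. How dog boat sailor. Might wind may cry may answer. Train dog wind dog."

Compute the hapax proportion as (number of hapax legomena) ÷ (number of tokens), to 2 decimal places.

Frequencies: city:4, train:4, stay:4, answer:3, might:3, cry:3, wind:3, boat:3, dog:3, no:2, how:2, may:2, which:1, black:1, must:1, sailor:1
Hapax count = 4; token count = 40.
Ratio = 4 / 40 = 0.10

0.10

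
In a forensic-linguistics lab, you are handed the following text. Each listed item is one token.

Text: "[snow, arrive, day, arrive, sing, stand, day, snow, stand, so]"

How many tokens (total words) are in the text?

Tokens: snow, arrive, day, arrive, sing, stand, day, snow, stand, so
N = 10

10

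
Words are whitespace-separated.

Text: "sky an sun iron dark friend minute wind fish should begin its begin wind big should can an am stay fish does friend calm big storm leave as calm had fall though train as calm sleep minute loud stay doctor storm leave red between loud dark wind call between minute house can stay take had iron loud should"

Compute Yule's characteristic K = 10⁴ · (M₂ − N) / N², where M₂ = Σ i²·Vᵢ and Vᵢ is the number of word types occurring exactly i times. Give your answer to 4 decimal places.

Frequencies: minute:3, wind:3, should:3, stay:3, calm:3, loud:3, an:2, iron:2, dark:2, friend:2, fish:2, begin:2, big:2, can:2, storm:2, leave:2, as:2, had:2, between:2, sky:1, … (13 more, each freq 1)
N = 58. Frequency spectrum: V_1=14, V_2=13, V_3=6
M₂ = 1²·14 + 2²·13 + 3²·6 = 120
K = 10000 × (120 − 58) / 58² = 184.3044

184.3044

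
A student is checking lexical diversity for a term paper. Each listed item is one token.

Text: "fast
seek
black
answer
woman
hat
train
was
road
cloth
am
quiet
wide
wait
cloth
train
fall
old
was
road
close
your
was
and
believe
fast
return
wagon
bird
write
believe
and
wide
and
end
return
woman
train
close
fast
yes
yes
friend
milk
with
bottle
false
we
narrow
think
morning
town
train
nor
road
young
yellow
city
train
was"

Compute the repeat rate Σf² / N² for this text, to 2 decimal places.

0.03

Frequencies: train:5, was:4, fast:3, road:3, and:3, woman:2, cloth:2, wide:2, close:2, believe:2, return:2, yes:2, seek:1, black:1, answer:1, hat:1, am:1, quiet:1, wait:1, fall:1, … (20 more, each freq 1)
Σf² = 124; N² = 3600
Repeat rate = 124 / 3600 = 0.03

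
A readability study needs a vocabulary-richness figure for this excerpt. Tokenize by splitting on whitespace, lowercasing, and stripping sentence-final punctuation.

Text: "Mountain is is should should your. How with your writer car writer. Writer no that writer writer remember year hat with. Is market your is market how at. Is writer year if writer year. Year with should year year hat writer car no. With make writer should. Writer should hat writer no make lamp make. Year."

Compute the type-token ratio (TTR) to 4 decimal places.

N = 56 tokens, V = 18 types.
TTR = V / N = 18 / 56 = 0.3214

0.3214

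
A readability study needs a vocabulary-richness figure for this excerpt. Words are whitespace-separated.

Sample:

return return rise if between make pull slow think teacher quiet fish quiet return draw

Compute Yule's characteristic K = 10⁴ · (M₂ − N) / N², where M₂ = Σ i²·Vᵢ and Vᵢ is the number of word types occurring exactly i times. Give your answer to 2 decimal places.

355.56

Frequencies: return:3, quiet:2, rise:1, if:1, between:1, make:1, pull:1, slow:1, think:1, teacher:1, fish:1, draw:1
N = 15. Frequency spectrum: V_1=10, V_2=1, V_3=1
M₂ = 1²·10 + 2²·1 + 3²·1 = 23
K = 10000 × (23 − 15) / 15² = 355.56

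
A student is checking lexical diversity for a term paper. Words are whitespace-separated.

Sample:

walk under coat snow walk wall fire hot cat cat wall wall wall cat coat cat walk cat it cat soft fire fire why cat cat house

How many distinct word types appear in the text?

Distinct types: {cat, coat, fire, hot, house, it, snow, soft, under, walk, wall, why}
V = 12

12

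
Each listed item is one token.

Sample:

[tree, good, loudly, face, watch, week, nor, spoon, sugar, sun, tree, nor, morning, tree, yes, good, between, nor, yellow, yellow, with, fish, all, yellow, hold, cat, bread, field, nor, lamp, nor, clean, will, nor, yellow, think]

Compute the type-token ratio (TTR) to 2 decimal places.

0.69

N = 36 tokens, V = 25 types.
TTR = V / N = 25 / 36 = 0.69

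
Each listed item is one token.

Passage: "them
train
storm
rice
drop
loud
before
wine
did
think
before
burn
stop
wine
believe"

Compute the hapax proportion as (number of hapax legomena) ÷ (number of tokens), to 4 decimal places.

0.7333

Frequencies: before:2, wine:2, them:1, train:1, storm:1, rice:1, drop:1, loud:1, did:1, think:1, burn:1, stop:1, believe:1
Hapax count = 11; token count = 15.
Ratio = 11 / 15 = 0.7333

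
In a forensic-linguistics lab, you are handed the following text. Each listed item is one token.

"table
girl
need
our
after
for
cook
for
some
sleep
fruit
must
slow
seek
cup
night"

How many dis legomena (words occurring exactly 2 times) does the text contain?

1

Frequencies: for:2, table:1, girl:1, need:1, our:1, after:1, cook:1, some:1, sleep:1, fruit:1, must:1, slow:1, seek:1, cup:1, night:1
Words with frequency 2: for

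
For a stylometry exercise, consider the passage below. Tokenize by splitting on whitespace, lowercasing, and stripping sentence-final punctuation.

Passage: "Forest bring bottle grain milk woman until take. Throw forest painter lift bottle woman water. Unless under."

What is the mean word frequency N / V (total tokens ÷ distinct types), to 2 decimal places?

1.21

N = 17 tokens, V = 14 types.
Mean frequency = N / V = 17 / 14 = 1.21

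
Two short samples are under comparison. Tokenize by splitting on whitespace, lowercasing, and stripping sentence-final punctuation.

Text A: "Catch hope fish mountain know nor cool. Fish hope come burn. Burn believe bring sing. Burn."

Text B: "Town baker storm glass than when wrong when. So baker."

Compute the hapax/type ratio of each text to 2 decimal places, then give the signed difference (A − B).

A: hapax=9, V=12, ratio=0.75
B: hapax=6, V=8, ratio=0.75
Difference = 0.75 − 0.75 = 0.00

0.00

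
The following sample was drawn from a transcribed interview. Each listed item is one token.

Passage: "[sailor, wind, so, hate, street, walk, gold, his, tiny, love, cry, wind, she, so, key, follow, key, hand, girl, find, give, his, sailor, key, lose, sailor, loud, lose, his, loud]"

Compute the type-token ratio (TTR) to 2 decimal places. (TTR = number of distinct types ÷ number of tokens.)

0.67

N = 30 tokens, V = 20 types.
TTR = V / N = 20 / 30 = 0.67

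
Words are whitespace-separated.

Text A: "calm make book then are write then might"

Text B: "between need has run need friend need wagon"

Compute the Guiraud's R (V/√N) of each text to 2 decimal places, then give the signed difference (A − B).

A: V=7, N=8, R=2.47
B: V=6, N=8, R=2.12
Difference = 2.47 − 2.12 = 0.35

0.35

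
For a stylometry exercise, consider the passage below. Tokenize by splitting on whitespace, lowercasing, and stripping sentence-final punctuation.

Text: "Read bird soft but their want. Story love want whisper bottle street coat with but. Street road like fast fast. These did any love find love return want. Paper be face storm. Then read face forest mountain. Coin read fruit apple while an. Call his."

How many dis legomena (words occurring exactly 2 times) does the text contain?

4

Frequencies: read:3, want:3, love:3, but:2, street:2, fast:2, face:2, bird:1, soft:1, their:1, story:1, whisper:1, bottle:1, coat:1, with:1, road:1, like:1, these:1, did:1, any:1, … (15 more, each freq 1)
Words with frequency 2: but, face, fast, street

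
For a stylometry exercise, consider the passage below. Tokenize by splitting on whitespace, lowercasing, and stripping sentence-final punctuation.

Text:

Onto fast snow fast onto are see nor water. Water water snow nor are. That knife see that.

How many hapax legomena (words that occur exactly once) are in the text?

Frequencies: water:3, onto:2, fast:2, snow:2, are:2, see:2, nor:2, that:2, knife:1
Hapax (freq=1): knife

1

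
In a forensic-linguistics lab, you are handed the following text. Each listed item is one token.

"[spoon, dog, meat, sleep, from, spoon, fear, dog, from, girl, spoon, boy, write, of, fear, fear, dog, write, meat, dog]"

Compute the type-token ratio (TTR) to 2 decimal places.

N = 20 tokens, V = 10 types.
TTR = V / N = 10 / 20 = 0.50

0.50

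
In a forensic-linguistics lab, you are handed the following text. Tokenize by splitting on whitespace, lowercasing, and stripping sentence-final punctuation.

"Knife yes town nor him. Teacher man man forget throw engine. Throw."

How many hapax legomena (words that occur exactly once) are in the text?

Frequencies: man:2, throw:2, knife:1, yes:1, town:1, nor:1, him:1, teacher:1, forget:1, engine:1
Hapax (freq=1): engine, forget, him, knife, nor, teacher, town, yes

8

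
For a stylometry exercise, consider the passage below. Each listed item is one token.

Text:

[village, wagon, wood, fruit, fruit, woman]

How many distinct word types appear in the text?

5

Distinct types: {fruit, village, wagon, woman, wood}
V = 5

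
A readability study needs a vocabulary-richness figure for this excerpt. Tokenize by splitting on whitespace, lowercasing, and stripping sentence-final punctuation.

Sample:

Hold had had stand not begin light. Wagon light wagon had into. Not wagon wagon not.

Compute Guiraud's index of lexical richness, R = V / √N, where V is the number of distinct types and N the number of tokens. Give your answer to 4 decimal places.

N = 16, V = 8.
√N = 4.000000
R = 8 / 4.000000 = 2.0000

2.0000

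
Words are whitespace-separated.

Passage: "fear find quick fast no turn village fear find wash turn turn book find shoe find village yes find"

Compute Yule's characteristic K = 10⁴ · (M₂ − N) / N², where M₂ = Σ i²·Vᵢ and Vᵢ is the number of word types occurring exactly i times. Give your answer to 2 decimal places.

831.02

Frequencies: find:5, turn:3, fear:2, village:2, quick:1, fast:1, no:1, wash:1, book:1, shoe:1, yes:1
N = 19. Frequency spectrum: V_1=7, V_2=2, V_3=1, V_5=1
M₂ = 1²·7 + 2²·2 + 3²·1 + 5²·1 = 49
K = 10000 × (49 − 19) / 19² = 831.02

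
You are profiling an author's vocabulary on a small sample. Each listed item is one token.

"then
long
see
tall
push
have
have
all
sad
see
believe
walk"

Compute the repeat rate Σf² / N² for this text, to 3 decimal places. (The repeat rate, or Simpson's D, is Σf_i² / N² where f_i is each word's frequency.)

0.111

Frequencies: see:2, have:2, then:1, long:1, tall:1, push:1, all:1, sad:1, believe:1, walk:1
Σf² = 16; N² = 144
Repeat rate = 16 / 144 = 0.111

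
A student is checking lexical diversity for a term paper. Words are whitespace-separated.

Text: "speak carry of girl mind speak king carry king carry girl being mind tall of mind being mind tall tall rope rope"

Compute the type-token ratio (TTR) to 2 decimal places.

0.41

N = 22 tokens, V = 9 types.
TTR = V / N = 9 / 22 = 0.41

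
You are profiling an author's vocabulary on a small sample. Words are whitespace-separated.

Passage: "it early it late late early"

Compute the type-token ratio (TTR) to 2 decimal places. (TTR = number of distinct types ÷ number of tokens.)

N = 6 tokens, V = 3 types.
TTR = V / N = 3 / 6 = 0.50

0.50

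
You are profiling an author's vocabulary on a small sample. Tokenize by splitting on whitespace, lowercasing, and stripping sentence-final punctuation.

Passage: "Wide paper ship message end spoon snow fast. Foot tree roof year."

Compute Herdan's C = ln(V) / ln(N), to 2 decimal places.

N = 12, V = 12.
ln(V) = 2.484907, ln(N) = 2.484907
C = 2.484907 / 2.484907 = 1.00

1.00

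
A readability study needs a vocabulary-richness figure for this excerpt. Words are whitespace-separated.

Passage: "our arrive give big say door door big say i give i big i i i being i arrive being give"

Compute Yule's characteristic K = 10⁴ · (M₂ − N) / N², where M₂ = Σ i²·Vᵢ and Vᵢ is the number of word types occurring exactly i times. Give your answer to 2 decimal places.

1133.79

Frequencies: i:6, give:3, big:3, arrive:2, say:2, door:2, being:2, our:1
N = 21. Frequency spectrum: V_1=1, V_2=4, V_3=2, V_6=1
M₂ = 1²·1 + 2²·4 + 3²·2 + 6²·1 = 71
K = 10000 × (71 − 21) / 21² = 1133.79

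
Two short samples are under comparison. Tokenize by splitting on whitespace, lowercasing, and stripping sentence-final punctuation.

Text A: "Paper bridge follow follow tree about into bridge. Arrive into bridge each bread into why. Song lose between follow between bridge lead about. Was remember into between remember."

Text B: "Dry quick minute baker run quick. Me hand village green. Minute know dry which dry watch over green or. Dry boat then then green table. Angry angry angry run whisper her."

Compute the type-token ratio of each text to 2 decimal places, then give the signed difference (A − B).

-0.08

TTR(A) = 16/28 = 0.57
TTR(B) = 20/31 = 0.65
Difference = 0.57 − 0.65 = -0.08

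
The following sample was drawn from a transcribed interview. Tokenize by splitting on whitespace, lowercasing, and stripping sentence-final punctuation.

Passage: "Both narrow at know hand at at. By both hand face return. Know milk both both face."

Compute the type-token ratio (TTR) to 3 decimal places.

0.529

N = 17 tokens, V = 9 types.
TTR = V / N = 9 / 17 = 0.529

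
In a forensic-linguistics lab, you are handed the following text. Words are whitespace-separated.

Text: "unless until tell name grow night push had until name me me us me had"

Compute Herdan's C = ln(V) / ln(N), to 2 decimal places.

N = 15, V = 10.
ln(V) = 2.302585, ln(N) = 2.708050
C = 2.302585 / 2.708050 = 0.85

0.85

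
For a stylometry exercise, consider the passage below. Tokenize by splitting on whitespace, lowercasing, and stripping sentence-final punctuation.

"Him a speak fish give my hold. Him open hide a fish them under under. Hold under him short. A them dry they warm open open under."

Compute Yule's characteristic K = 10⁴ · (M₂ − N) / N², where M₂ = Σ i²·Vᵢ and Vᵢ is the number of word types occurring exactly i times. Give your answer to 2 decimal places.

493.83

Frequencies: under:4, him:3, a:3, open:3, fish:2, hold:2, them:2, speak:1, give:1, my:1, hide:1, short:1, dry:1, they:1, warm:1
N = 27. Frequency spectrum: V_1=8, V_2=3, V_3=3, V_4=1
M₂ = 1²·8 + 2²·3 + 3²·3 + 4²·1 = 63
K = 10000 × (63 − 27) / 27² = 493.83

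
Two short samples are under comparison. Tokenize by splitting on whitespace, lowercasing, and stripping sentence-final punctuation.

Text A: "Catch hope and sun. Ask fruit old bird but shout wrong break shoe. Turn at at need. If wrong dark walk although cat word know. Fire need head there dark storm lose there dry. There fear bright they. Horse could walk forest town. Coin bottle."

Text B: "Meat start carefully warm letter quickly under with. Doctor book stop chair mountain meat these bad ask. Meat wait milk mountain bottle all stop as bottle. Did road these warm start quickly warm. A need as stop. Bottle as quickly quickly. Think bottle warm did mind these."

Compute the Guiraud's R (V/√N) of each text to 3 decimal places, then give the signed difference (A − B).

1.727

A: V=38, N=45, R=5.665
B: V=27, N=47, R=3.938
Difference = 5.665 − 3.938 = 1.727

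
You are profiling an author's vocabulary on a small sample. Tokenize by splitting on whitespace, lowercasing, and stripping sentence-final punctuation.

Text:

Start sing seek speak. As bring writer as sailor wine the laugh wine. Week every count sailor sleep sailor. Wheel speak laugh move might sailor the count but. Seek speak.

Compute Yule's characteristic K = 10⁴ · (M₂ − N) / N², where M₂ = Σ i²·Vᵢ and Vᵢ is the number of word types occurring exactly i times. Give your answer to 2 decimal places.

333.33

Frequencies: sailor:4, speak:3, seek:2, as:2, wine:2, the:2, laugh:2, count:2, start:1, sing:1, bring:1, writer:1, week:1, every:1, sleep:1, wheel:1, move:1, might:1, but:1
N = 30. Frequency spectrum: V_1=11, V_2=6, V_3=1, V_4=1
M₂ = 1²·11 + 2²·6 + 3²·1 + 4²·1 = 60
K = 10000 × (60 − 30) / 30² = 333.33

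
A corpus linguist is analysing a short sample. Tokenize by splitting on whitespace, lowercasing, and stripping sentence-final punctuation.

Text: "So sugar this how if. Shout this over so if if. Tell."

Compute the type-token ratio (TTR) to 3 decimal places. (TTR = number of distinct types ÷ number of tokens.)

N = 12 tokens, V = 8 types.
TTR = V / N = 8 / 12 = 0.667

0.667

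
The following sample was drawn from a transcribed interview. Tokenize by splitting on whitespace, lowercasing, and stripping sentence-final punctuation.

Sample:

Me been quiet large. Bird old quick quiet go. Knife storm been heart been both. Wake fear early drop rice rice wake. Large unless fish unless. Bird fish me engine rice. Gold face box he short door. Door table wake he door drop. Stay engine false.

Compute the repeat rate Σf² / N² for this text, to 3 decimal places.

0.042

Frequencies: been:3, wake:3, rice:3, door:3, me:2, quiet:2, large:2, bird:2, drop:2, unless:2, fish:2, engine:2, he:2, old:1, quick:1, go:1, knife:1, storm:1, heart:1, both:1, … (9 more, each freq 1)
Σf² = 88; N² = 2116
Repeat rate = 88 / 2116 = 0.042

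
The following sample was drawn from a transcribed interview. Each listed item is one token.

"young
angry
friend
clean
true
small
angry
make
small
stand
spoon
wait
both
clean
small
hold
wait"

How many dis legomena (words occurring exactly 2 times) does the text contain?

Frequencies: small:3, angry:2, clean:2, wait:2, young:1, friend:1, true:1, make:1, stand:1, spoon:1, both:1, hold:1
Words with frequency 2: angry, clean, wait

3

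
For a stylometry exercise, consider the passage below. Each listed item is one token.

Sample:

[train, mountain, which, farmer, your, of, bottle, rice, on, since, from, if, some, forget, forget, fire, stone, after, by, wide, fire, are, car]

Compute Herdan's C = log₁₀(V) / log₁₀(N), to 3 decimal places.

0.971

N = 23, V = 21.
log₁₀(V) = 1.322219, log₁₀(N) = 1.361728
C = 1.322219 / 1.361728 = 0.971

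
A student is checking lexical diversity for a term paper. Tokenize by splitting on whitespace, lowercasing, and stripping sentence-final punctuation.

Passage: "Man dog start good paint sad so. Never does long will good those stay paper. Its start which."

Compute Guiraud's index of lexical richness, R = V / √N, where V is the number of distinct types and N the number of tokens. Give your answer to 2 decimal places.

3.77

N = 18, V = 16.
√N = 4.242641
R = 16 / 4.242641 = 3.77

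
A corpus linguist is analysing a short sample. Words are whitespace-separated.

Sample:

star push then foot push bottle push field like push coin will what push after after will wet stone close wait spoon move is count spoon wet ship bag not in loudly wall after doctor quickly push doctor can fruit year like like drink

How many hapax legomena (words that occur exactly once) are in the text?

24

Frequencies: push:6, like:3, after:3, will:2, wet:2, spoon:2, doctor:2, star:1, then:1, foot:1, bottle:1, field:1, coin:1, what:1, stone:1, close:1, wait:1, move:1, is:1, count:1, … (11 more, each freq 1)
Hapax (freq=1): bag, bottle, can, close, coin, count, drink, field, foot, fruit, in, is, loudly, move, not, quickly, ship, star, stone, then, wait, wall, what, year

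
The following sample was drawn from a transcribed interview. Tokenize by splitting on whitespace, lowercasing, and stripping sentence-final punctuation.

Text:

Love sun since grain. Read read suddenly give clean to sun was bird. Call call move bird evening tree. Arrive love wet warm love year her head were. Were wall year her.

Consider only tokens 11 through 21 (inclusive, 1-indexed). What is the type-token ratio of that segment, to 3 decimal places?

Segment tokens 11–21: sun, was, bird, call, call, move, bird, evening, tree, arrive, love
Segment N = 11, segment V = 9.
TTR = 9 / 11 = 0.818

0.818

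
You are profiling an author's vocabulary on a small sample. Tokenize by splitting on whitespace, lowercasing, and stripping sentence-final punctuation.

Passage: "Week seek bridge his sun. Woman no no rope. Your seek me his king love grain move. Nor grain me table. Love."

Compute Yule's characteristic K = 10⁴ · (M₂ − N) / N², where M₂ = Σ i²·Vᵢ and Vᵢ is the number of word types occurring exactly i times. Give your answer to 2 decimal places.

247.93

Frequencies: seek:2, his:2, no:2, me:2, love:2, grain:2, week:1, bridge:1, sun:1, woman:1, rope:1, your:1, king:1, move:1, nor:1, table:1
N = 22. Frequency spectrum: V_1=10, V_2=6
M₂ = 1²·10 + 2²·6 = 34
K = 10000 × (34 − 22) / 22² = 247.93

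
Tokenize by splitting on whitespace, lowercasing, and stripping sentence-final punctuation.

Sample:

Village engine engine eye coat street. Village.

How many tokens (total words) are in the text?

7

Tokens: village, engine, engine, eye, coat, street, village
N = 7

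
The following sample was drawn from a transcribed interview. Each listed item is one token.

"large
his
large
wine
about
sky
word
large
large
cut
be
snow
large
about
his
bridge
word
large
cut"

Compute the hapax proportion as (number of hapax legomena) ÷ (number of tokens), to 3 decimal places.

Frequencies: large:6, his:2, about:2, word:2, cut:2, wine:1, sky:1, be:1, snow:1, bridge:1
Hapax count = 5; token count = 19.
Ratio = 5 / 19 = 0.263

0.263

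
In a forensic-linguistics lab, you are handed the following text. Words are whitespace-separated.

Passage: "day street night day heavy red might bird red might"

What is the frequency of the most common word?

Frequencies: day:2, red:2, might:2, street:1, night:1, heavy:1, bird:1
Most common: 'day' with frequency 2.

2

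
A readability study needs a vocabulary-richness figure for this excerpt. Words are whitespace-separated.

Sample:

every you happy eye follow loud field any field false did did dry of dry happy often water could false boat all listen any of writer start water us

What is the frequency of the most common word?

Frequencies: happy:2, field:2, any:2, false:2, did:2, dry:2, of:2, water:2, every:1, you:1, eye:1, follow:1, loud:1, often:1, could:1, boat:1, all:1, listen:1, writer:1, start:1, … (1 more, each freq 1)
Most common: 'happy' with frequency 2.

2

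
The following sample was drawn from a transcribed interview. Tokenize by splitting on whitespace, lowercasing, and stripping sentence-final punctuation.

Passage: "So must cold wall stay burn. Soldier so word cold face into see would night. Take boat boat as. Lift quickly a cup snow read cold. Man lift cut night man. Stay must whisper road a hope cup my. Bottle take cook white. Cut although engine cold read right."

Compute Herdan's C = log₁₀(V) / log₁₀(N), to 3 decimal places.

N = 49, V = 34.
log₁₀(V) = 1.531479, log₁₀(N) = 1.690196
C = 1.531479 / 1.690196 = 0.906

0.906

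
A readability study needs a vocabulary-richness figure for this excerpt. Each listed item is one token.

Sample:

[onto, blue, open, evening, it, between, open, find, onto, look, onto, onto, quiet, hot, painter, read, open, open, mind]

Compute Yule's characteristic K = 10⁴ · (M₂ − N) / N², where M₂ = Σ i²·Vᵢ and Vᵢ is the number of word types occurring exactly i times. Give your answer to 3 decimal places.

664.820

Frequencies: onto:4, open:4, blue:1, evening:1, it:1, between:1, find:1, look:1, quiet:1, hot:1, painter:1, read:1, mind:1
N = 19. Frequency spectrum: V_1=11, V_4=2
M₂ = 1²·11 + 4²·2 = 43
K = 10000 × (43 − 19) / 19² = 664.820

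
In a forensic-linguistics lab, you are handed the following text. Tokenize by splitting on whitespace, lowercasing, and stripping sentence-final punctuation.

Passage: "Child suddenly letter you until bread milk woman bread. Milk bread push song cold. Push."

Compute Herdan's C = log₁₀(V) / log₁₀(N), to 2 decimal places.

N = 15, V = 11.
log₁₀(V) = 1.041393, log₁₀(N) = 1.176091
C = 1.041393 / 1.176091 = 0.89

0.89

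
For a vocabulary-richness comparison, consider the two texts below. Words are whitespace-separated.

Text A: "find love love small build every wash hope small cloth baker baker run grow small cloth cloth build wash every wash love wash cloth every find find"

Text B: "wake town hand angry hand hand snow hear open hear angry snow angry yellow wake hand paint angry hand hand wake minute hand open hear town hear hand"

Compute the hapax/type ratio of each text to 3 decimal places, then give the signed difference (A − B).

-0.027

A: hapax=3, V=11, ratio=0.273
B: hapax=3, V=10, ratio=0.300
Difference = 0.273 − 0.300 = -0.027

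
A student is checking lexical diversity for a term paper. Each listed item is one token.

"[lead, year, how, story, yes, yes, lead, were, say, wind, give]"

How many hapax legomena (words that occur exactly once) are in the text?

Frequencies: lead:2, yes:2, year:1, how:1, story:1, were:1, say:1, wind:1, give:1
Hapax (freq=1): give, how, say, story, were, wind, year

7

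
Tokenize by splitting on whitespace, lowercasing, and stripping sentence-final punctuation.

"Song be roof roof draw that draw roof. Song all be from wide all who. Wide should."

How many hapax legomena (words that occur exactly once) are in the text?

4

Frequencies: roof:3, song:2, be:2, draw:2, all:2, wide:2, that:1, from:1, who:1, should:1
Hapax (freq=1): from, should, that, who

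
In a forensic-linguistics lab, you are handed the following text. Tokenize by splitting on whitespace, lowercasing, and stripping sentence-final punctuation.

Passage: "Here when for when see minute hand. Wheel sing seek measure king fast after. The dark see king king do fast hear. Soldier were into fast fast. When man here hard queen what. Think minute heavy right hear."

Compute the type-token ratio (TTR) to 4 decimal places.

0.7105

N = 38 tokens, V = 27 types.
TTR = V / N = 27 / 38 = 0.7105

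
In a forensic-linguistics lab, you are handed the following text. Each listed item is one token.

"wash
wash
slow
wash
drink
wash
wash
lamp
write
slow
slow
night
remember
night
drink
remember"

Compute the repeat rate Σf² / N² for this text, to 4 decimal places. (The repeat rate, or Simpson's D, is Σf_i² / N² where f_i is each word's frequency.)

0.1875

Frequencies: wash:5, slow:3, drink:2, night:2, remember:2, lamp:1, write:1
Σf² = 48; N² = 256
Repeat rate = 48 / 256 = 0.1875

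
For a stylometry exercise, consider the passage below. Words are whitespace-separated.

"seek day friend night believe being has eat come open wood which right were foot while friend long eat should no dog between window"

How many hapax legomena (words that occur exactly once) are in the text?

Frequencies: friend:2, eat:2, seek:1, day:1, night:1, believe:1, being:1, has:1, come:1, open:1, wood:1, which:1, right:1, were:1, foot:1, while:1, long:1, should:1, no:1, dog:1, … (2 more, each freq 1)
Hapax (freq=1): being, believe, between, come, day, dog, foot, has, long, night, no, open, right, seek, should, were, which, while, window, wood

20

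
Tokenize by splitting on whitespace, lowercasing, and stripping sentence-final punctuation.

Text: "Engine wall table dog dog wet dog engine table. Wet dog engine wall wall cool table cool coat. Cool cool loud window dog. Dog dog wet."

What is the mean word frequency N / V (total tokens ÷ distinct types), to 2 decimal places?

2.89

N = 26 tokens, V = 9 types.
Mean frequency = N / V = 26 / 9 = 2.89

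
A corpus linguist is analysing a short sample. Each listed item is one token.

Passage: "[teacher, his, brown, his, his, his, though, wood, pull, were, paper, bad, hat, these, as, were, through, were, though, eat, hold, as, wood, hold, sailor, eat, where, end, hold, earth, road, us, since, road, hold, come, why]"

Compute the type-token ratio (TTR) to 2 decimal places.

0.65

N = 37 tokens, V = 24 types.
TTR = V / N = 24 / 37 = 0.65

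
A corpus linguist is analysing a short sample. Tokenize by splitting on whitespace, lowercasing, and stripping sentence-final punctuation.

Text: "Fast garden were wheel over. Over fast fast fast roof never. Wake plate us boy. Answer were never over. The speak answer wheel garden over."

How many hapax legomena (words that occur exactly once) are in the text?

7

Frequencies: fast:4, over:4, garden:2, were:2, wheel:2, never:2, answer:2, roof:1, wake:1, plate:1, us:1, boy:1, the:1, speak:1
Hapax (freq=1): boy, plate, roof, speak, the, us, wake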